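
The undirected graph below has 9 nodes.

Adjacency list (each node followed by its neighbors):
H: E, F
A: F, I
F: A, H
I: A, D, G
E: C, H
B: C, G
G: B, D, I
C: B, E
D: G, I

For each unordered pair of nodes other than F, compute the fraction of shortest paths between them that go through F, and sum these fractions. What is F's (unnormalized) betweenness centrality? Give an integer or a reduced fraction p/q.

Pairs whose geodesics pass through F — C–A: 1/2; G–H: 1/2; D–H: 1; I–H: 1; I–E: 1/2; A–H: 1; A–E: 1.
All other pairs contribute 0.
Summing the contributions gives betweenness(F) = 11/2.

11/2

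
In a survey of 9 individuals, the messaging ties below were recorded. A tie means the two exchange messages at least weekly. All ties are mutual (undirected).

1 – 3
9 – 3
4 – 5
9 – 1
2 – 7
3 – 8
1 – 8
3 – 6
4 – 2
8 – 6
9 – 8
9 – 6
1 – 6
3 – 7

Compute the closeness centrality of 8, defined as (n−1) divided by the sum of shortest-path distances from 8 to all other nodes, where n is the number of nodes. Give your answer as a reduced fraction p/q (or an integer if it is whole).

4/9

Distances from 8: 1:1, 2:3, 3:1, 4:4, 5:5, 6:1, 7:2, 9:1. Sum = 18.
n = 9, so closeness = 8/18 = 4/9.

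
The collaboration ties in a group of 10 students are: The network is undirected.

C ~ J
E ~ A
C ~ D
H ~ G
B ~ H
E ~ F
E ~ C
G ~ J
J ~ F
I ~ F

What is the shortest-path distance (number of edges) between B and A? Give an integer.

6

One shortest route is B – H – G – J – C – E – A, which uses 6 edges, and at distance 5 from B we only reach {D, E, I}, which does not include A. So d(B,A) = 6.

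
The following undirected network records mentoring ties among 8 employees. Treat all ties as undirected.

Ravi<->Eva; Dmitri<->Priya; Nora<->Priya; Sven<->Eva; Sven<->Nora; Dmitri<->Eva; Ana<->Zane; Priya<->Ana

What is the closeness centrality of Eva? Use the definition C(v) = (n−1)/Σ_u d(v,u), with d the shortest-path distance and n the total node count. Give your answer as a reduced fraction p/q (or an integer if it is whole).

Distances from Eva: Ana:3, Dmitri:1, Nora:2, Priya:2, Ravi:1, Sven:1, Zane:4. Sum = 14.
n = 8, so closeness = 7/14 = 1/2.

1/2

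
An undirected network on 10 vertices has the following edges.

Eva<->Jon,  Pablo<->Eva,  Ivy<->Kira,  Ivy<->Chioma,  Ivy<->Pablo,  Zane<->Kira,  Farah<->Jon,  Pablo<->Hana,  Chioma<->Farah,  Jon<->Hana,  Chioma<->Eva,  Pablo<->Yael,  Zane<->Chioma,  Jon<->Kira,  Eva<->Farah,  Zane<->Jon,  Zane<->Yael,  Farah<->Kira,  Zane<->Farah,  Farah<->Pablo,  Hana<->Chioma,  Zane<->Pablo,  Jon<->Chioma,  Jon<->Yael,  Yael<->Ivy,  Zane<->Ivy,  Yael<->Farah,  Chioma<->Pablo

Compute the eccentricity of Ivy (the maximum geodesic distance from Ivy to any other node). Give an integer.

Distances from Ivy: Chioma:1, Eva:2, Farah:2, Hana:2, Jon:2, Kira:1, Pablo:1, Yael:1, Zane:1.
The largest is 2 (to Jon, Farah, Eva, and Hana), so the eccentricity of Ivy is 2.

2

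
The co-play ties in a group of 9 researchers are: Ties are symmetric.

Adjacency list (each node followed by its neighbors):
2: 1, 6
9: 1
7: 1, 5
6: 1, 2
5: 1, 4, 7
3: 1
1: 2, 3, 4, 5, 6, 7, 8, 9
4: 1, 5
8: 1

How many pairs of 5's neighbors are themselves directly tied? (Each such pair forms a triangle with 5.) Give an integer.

5's neighbors: 1, 4, and 7.
Neighbor pairs that are themselves tied: 5–1–4; 5–1–7. Each forms one triangle with 5, for 2 in total.

2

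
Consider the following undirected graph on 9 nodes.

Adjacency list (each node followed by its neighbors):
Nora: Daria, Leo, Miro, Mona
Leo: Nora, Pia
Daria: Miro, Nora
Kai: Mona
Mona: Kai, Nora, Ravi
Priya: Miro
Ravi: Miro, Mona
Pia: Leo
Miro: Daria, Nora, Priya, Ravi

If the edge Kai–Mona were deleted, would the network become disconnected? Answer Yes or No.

Without the Kai–Mona edge there is no alternate route between Kai and Mona, so the network disconnects. It is a bridge.

Yes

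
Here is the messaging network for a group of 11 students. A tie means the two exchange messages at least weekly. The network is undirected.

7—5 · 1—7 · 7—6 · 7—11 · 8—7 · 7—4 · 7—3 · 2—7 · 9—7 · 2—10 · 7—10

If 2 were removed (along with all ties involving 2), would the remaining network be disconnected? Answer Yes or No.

No

Even without 2, every remaining node can still reach every other (the residual graph is connected), so 2 is not a cut vertex.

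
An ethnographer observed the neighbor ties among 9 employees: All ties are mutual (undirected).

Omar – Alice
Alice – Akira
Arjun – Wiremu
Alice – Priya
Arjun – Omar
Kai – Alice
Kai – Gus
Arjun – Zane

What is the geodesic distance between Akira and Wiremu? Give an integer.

One shortest route is Akira – Alice – Omar – Arjun – Wiremu, which uses 4 edges, and at distance 3 from Akira we only reach {Arjun, Gus}, which does not include Wiremu. So d(Akira,Wiremu) = 4.

4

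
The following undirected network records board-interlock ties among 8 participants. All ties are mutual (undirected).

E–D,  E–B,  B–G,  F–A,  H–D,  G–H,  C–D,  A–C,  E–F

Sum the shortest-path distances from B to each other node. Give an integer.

14

Distances from B: A:3, C:3, D:2, E:1, F:2, G:1, H:2.
Sum = 3 + 3 + 2 + 1 + 2 + 1 + 2 = 14.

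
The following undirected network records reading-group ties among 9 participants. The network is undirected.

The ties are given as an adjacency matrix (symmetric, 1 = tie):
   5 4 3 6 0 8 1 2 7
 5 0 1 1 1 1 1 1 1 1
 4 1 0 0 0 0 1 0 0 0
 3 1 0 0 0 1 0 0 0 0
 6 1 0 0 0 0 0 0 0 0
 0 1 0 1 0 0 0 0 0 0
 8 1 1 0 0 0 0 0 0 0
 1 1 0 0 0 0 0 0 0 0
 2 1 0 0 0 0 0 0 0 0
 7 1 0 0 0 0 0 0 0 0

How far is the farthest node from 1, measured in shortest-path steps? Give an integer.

Distances from 1: 0:2, 2:2, 3:2, 4:2, 5:1, 6:2, 7:2, 8:2.
The largest is 2 (to 4, 3, 6, 0, 8, 2, and 7), so the eccentricity of 1 is 2.

2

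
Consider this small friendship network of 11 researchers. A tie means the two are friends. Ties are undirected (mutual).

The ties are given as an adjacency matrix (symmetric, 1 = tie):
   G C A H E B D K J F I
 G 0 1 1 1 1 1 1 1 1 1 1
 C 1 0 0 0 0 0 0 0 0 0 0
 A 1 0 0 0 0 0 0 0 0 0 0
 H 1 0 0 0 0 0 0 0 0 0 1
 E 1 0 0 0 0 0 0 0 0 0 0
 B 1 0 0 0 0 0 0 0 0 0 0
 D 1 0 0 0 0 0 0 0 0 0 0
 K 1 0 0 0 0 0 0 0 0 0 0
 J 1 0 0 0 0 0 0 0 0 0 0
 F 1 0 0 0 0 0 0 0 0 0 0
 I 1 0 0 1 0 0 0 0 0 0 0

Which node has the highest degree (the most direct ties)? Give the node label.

G

Degrees — A:1, B:1, C:1, D:1, E:1, F:1, G:10, H:2, I:2, J:1, K:1.
The maximum is 10, attained only by G.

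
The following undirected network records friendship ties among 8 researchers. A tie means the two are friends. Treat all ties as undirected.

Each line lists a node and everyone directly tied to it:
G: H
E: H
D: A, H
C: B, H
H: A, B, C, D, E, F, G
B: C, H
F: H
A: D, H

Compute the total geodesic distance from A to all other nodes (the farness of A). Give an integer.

Distances from A: B:2, C:2, D:1, E:2, F:2, G:2, H:1.
Sum = 2 + 2 + 1 + 2 + 2 + 2 + 1 = 12.

12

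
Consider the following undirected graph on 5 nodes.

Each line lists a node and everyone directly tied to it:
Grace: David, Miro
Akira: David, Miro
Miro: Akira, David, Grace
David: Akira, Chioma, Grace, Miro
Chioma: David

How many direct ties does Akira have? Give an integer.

2

Akira is directly tied to David and Miro. That is 2 neighbors, so the degree of Akira is 2.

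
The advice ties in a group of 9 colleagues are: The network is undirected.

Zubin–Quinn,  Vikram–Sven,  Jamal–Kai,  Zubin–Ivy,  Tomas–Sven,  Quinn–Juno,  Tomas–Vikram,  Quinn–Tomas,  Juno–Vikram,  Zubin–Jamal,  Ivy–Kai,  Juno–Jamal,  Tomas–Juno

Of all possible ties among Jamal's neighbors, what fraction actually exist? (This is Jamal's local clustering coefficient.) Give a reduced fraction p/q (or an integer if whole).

0

Jamal's neighbors: Juno, Kai, and Zubin (k = 3).
Possible neighbor pairs: C(3,2) = 3. Edges among them: none → e = 0.
Clustering(Jamal) = 0/3 = 0.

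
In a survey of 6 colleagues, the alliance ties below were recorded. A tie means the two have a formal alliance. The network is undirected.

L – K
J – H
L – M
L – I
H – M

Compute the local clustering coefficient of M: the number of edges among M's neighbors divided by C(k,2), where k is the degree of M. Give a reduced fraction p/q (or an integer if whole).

M's neighbors: H and L (k = 2).
Possible neighbor pairs: C(2,2) = 1. Edges among them: none → e = 0.
Clustering(M) = 0/1.

0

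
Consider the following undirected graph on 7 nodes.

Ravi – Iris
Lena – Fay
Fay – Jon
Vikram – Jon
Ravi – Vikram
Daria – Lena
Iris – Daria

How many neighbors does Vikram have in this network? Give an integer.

Vikram is directly tied to Jon and Ravi. That is 2 neighbors, so the degree of Vikram is 2.

2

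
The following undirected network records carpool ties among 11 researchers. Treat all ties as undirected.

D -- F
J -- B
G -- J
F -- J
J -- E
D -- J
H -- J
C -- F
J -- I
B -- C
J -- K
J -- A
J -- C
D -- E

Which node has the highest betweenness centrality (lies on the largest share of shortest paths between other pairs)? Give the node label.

Unnormalized betweenness of each node: A:0, B:0, C:1/2, D:1/2, E:0, F:1/2, G:0, H:0, I:0, J:79/2, K:0.
J has the largest value, 79/2, making it the main broker — the node through which the most shortest paths run.

J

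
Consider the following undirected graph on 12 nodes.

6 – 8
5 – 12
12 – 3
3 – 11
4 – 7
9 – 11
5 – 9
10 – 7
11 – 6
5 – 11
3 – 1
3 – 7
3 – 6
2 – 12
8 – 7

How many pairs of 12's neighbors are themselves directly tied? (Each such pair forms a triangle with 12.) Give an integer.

0

12's neighbors are 2, 3, and 5, but none of them are tied to each other, so no triangle contains 12.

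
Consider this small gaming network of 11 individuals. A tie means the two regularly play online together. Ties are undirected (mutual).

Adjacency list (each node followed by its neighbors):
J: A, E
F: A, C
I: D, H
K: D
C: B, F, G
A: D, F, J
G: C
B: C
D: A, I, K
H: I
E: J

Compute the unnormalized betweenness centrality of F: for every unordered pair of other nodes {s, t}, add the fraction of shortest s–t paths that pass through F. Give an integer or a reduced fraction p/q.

Pairs whose geodesics pass through F — J–G: 1; J–B: 1; J–C: 1; K–G: 1; K–B: 1; K–C: 1; H–G: 1; H–B: 1; H–C: 1; G–D: 1; G–I: 1; G–E: 1; G–A: 1; D–B: 1 … (+7 more pairs).
All other pairs contribute 0.
Summing the contributions gives betweenness(F) = 21.

21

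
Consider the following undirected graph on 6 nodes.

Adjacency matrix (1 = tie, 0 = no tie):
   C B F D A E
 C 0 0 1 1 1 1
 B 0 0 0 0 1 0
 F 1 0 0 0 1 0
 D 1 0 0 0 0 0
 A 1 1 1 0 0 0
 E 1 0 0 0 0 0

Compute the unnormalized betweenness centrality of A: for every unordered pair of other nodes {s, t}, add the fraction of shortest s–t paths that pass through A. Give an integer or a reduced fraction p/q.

4

Pairs whose geodesics pass through A — C–B: 1; B–F: 1; B–D: 1; B–E: 1.
All other pairs contribute 0.
Summing the contributions gives betweenness(A) = 4.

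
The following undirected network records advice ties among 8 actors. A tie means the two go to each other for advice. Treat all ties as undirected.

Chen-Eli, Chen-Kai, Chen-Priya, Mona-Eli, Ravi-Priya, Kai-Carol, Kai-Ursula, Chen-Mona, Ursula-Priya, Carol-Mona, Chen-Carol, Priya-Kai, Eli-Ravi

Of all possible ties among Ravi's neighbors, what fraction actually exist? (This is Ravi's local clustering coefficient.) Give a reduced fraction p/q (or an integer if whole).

0

Ravi's neighbors: Eli and Priya (k = 2).
Possible neighbor pairs: C(2,2) = 1. Edges among them: none → e = 0.
Clustering(Ravi) = 0/1.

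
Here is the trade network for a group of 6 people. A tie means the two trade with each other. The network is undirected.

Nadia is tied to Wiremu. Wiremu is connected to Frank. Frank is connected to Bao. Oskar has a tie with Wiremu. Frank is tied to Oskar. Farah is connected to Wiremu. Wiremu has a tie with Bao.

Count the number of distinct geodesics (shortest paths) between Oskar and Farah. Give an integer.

The shortest distance is 2, and the only length-2 path is Oskar–Wiremu–Farah. So there is exactly 1 shortest path.

1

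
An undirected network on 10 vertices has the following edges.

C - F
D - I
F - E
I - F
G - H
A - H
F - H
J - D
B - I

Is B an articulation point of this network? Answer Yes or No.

Even without B, every remaining node can still reach every other (the residual graph is connected), so B is not a cut vertex.

No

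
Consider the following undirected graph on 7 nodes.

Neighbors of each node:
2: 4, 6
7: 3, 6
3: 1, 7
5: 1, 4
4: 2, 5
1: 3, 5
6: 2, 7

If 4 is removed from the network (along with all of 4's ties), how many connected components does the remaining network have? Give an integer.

4's neighbors (2 and 5) remain reachable from one another through other ties, so the rest of the network stays in one piece.

1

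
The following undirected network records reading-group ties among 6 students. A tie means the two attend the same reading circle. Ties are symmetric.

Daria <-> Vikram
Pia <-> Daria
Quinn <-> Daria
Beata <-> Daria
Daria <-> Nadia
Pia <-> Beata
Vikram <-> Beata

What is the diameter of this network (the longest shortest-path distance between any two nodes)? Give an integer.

2

Eccentricity of each node (its greatest distance to any other): Beata:2, Daria:1, Nadia:2, Pia:2, Quinn:2, Vikram:2.
The maximum eccentricity is 2, realized for instance by the pair Vikram–Pia via Vikram – Beata – Pia. So the diameter is 2.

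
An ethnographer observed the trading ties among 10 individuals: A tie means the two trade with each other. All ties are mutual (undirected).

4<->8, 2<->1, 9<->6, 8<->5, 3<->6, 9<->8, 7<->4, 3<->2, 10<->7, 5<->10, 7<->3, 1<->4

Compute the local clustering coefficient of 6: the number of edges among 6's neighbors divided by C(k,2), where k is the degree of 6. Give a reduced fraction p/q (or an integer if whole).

6's neighbors: 3 and 9 (k = 2).
Possible neighbor pairs: C(2,2) = 1. Edges among them: none → e = 0.
Clustering(6) = 0/1.

0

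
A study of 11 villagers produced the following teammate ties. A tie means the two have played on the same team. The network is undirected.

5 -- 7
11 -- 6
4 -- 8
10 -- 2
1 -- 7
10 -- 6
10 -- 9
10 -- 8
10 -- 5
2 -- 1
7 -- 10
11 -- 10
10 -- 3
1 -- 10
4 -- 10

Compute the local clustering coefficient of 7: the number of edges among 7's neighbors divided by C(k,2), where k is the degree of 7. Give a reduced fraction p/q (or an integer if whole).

7's neighbors: 1, 5, and 10 (k = 3).
Possible neighbor pairs: C(3,2) = 3. Edges among them: 1–10, 5–10 → e = 2.
Clustering(7) = 2/3.

2/3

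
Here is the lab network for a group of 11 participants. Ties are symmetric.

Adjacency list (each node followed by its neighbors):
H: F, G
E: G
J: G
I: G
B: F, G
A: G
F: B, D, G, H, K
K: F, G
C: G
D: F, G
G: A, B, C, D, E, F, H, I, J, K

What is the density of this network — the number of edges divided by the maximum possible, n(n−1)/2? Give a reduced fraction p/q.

There are 14 edges and 11 nodes, so the maximum possible is C(11,2) = 55.
Density = 14/55.

14/55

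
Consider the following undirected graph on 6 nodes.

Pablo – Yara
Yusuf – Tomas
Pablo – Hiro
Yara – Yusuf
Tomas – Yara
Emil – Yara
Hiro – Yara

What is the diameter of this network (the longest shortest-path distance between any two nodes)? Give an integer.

Eccentricity of each node (its greatest distance to any other): Emil:2, Hiro:2, Pablo:2, Tomas:2, Yara:1, Yusuf:2.
The maximum eccentricity is 2, realized for instance by the pair Emil–Hiro via Emil – Yara – Hiro. So the diameter is 2.

2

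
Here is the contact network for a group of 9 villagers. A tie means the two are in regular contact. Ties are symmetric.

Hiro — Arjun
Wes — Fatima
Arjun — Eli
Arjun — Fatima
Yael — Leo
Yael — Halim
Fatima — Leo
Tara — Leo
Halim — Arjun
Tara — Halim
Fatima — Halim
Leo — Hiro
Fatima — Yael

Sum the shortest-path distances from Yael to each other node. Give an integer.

14

Distances from Yael: Arjun:2, Eli:3, Fatima:1, Halim:1, Hiro:2, Leo:1, Tara:2, Wes:2.
Sum = 2 + 3 + 1 + 1 + 2 + 1 + 2 + 2 = 14.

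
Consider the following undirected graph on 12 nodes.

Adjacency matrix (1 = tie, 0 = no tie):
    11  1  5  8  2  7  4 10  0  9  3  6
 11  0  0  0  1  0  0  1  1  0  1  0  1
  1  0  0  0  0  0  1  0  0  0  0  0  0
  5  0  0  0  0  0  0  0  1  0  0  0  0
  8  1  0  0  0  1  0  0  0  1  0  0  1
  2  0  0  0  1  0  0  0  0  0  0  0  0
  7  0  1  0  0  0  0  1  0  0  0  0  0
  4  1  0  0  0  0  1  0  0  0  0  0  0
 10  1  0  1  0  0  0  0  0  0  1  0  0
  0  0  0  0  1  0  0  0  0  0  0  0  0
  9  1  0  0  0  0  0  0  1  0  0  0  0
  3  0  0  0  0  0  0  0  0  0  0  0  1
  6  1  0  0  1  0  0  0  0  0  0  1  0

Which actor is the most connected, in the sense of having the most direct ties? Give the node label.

11

Degrees — 0:1, 1:1, 2:1, 3:1, 4:2, 5:1, 6:3, 7:2, 8:4, 9:2, 10:3, 11:5.
The maximum is 5, attained only by 11.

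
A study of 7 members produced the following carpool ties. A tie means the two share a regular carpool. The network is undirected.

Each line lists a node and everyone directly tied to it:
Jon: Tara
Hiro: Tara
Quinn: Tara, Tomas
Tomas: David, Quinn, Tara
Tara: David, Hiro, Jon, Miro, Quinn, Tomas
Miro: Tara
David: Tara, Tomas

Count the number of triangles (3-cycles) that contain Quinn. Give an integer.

1

Quinn's neighbors: Tara and Tomas.
Neighbor pairs that are themselves tied: Quinn–Tara–Tomas. Each forms one triangle with Quinn, for 1 in total.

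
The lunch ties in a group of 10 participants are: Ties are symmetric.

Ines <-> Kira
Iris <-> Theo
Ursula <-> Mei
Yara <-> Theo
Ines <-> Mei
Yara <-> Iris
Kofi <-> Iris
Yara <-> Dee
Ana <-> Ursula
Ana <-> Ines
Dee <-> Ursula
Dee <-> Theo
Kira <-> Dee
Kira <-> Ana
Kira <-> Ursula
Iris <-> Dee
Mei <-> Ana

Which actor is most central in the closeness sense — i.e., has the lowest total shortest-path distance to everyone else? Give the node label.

Dee

Farness (sum of distances to all others) for each node — Ana:19, Dee:13, Ines:20, Iris:17, Kira:15, Kofi:25, Mei:20, Theo:18, Ursula:15, Yara:18.
The smallest farness is 13, for Dee, so Dee has the highest closeness.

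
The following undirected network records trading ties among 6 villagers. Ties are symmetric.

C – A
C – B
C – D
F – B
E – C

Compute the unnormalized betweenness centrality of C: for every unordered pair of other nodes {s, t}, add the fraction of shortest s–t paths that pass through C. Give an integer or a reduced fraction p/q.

Pairs whose geodesics pass through C — E–D: 1; E–A: 1; E–F: 1; E–B: 1; D–A: 1; D–F: 1; D–B: 1; A–F: 1; A–B: 1.
All other pairs contribute 0.
Summing the contributions gives betweenness(C) = 9.

9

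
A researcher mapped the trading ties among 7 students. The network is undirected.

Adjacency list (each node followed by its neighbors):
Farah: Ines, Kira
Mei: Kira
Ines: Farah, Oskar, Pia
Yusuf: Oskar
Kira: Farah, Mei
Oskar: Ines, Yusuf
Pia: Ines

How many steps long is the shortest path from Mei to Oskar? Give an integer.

4

One shortest route is Mei – Kira – Farah – Ines – Oskar, which uses 4 edges, and at distance 3 from Mei we only reach {Ines}, which does not include Oskar. So d(Mei,Oskar) = 4.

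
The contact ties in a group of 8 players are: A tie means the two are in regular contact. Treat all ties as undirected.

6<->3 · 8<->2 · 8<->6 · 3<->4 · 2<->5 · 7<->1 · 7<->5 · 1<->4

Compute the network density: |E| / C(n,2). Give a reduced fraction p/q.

There are 8 edges and 8 nodes, so the maximum possible is C(8,2) = 28.
Density = 8/28 = 2/7.

2/7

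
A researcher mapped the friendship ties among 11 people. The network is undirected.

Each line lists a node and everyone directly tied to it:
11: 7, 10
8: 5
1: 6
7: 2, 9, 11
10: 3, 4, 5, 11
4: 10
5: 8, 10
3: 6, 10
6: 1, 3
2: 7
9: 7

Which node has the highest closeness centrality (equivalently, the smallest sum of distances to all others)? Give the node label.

Farness (sum of distances to all others) for each node — 1:40, 2:36, 3:24, 4:28, 5:26, 6:31, 7:27, 8:35, 9:36, 10:19, 11:22.
The smallest farness is 19, for 10, so 10 has the highest closeness.

10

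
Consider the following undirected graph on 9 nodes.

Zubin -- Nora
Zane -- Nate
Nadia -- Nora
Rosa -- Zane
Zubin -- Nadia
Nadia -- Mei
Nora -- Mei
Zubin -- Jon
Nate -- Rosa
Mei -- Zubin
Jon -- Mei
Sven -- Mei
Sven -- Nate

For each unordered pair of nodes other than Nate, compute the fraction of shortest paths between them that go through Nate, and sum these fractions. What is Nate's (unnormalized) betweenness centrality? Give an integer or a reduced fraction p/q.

12

Pairs whose geodesics pass through Nate — Zane–Sven: 1; Zane–Mei: 1; Zane–Nadia: 1; Zane–Jon: 1; Zane–Zubin: 1; Zane–Nora: 1; Rosa–Sven: 1; Rosa–Mei: 1; Rosa–Nadia: 1; Rosa–Jon: 1; Rosa–Zubin: 1; Rosa–Nora: 1.
All other pairs contribute 0.
Summing the contributions gives betweenness(Nate) = 12.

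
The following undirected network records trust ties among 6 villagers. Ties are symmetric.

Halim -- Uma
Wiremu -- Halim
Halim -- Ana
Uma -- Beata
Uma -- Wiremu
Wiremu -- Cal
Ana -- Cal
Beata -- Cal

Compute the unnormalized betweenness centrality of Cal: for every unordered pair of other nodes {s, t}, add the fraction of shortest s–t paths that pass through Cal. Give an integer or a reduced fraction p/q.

Pairs whose geodesics pass through Cal — Wiremu–Beata: 1/2; Wiremu–Ana: 1/2; Beata–Ana: 1.
All other pairs contribute 0.
Summing the contributions gives betweenness(Cal) = 2.

2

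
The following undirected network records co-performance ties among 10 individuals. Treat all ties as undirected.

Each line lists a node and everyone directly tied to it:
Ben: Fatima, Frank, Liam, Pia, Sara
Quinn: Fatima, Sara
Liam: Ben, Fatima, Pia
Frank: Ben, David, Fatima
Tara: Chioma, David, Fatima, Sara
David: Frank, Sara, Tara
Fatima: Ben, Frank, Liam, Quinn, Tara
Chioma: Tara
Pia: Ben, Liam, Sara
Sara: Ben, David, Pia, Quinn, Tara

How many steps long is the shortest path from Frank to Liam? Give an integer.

One shortest route is Frank – Ben – Liam, which uses 2 edges, and Frank and Liam are not directly tied, so nothing shorter exists. So d(Frank,Liam) = 2.

2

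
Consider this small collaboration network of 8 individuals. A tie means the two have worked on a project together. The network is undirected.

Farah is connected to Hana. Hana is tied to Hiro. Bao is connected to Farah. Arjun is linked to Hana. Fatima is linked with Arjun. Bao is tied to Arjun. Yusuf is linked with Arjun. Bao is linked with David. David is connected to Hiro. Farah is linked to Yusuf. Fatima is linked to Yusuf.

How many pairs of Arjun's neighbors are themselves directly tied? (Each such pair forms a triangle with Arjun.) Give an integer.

Arjun's neighbors: Bao, Fatima, Hana, and Yusuf.
Neighbor pairs that are themselves tied: Arjun–Fatima–Yusuf. Each forms one triangle with Arjun, for 1 in total.

1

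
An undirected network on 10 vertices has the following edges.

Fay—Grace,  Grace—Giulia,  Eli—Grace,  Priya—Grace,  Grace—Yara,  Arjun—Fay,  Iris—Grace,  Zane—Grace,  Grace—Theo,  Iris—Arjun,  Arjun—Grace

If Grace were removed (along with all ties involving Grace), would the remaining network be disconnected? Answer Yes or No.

Removing Grace leaves {Zane} with no path to {Arjun, Fay, and Iris}, so the network splits into 7 components. Grace is a cut vertex.

Yes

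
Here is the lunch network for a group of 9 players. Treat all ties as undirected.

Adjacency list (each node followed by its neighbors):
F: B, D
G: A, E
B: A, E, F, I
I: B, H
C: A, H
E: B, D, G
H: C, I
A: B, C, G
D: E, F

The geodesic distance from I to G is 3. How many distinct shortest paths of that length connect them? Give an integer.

The shortest distance is 3. The length-3 paths are: I–B–E–G; I–B–A–G.
That gives 2 distinct shortest paths.

2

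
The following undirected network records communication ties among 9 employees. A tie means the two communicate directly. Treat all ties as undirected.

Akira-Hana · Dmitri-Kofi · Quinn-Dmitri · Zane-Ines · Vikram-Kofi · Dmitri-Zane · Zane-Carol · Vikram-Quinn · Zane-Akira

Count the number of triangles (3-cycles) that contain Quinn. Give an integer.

0

Quinn's neighbors are Dmitri and Vikram, but none of them are tied to each other, so no triangle contains Quinn.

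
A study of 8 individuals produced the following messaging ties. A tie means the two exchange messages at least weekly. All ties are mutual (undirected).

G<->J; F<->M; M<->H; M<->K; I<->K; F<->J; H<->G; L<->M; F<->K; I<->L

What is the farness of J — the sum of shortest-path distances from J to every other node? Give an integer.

14

Distances from J: F:1, G:1, H:2, I:3, K:2, L:3, M:2.
Sum = 1 + 1 + 2 + 3 + 2 + 3 + 2 = 14.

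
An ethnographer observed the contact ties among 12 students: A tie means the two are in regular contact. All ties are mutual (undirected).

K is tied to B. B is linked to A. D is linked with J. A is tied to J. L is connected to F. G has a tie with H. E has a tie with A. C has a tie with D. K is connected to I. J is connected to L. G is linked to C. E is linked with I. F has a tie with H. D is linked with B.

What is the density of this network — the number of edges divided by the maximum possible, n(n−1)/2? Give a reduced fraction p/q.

There are 14 edges and 12 nodes, so the maximum possible is C(12,2) = 66.
Density = 14/66 = 7/33.

7/33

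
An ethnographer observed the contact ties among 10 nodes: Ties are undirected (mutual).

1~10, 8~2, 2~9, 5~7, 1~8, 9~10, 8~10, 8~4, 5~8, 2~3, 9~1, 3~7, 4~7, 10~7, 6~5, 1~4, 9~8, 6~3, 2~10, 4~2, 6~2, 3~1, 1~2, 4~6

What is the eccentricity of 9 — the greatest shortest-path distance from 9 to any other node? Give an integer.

2

Distances from 9: 1:1, 2:1, 3:2, 4:2, 5:2, 6:2, 7:2, 8:1, 10:1.
The largest is 2 (to 3, 4, 6, 7, and 5), so the eccentricity of 9 is 2.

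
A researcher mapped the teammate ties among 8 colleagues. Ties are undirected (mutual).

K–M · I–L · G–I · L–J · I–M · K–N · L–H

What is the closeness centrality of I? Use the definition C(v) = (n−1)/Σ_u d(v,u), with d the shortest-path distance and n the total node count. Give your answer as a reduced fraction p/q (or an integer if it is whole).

Distances from I: G:1, H:2, J:2, K:2, L:1, M:1, N:3. Sum = 12.
n = 8, so closeness = 7/12.

7/12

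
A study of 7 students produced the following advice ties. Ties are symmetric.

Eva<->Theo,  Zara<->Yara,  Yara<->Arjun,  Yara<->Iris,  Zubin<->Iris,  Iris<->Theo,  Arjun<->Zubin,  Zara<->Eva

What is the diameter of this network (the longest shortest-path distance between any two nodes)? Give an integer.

3

Eccentricity of each node (its greatest distance to any other): Arjun:3, Eva:3, Iris:2, Theo:3, Yara:2, Zara:3, Zubin:3.
The maximum eccentricity is 3, realized for instance by the pair Zara–Zubin via Zara – Yara – Iris – Zubin. So the diameter is 3.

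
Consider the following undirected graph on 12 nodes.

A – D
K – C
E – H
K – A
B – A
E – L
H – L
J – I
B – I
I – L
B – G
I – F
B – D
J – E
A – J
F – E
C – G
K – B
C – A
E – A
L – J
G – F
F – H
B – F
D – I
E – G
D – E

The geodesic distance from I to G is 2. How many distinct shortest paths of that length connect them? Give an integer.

The shortest distance is 2. The length-2 paths are: I–F–G; I–B–G.
That gives 2 distinct shortest paths.

2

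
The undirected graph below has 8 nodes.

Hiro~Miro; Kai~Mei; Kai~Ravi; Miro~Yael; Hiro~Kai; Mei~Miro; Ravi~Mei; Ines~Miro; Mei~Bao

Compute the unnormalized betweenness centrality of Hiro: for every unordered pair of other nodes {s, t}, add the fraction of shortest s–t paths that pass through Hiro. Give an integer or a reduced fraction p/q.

3/2

Pairs whose geodesics pass through Hiro — Yael–Kai: 1/2; Kai–Ines: 1/2; Kai–Miro: 1/2.
All other pairs contribute 0.
Summing the contributions gives betweenness(Hiro) = 3/2.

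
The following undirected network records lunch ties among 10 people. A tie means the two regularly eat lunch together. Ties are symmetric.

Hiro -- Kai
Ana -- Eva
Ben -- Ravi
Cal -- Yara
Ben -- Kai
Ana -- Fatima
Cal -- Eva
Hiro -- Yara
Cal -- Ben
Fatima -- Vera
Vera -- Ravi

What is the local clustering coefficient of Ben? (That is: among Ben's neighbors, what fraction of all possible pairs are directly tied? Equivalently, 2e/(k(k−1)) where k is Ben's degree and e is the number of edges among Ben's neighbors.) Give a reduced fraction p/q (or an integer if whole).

0

Ben's neighbors: Cal, Kai, and Ravi (k = 3).
Possible neighbor pairs: C(3,2) = 3. Edges among them: none → e = 0.
Clustering(Ben) = 0/3 = 0.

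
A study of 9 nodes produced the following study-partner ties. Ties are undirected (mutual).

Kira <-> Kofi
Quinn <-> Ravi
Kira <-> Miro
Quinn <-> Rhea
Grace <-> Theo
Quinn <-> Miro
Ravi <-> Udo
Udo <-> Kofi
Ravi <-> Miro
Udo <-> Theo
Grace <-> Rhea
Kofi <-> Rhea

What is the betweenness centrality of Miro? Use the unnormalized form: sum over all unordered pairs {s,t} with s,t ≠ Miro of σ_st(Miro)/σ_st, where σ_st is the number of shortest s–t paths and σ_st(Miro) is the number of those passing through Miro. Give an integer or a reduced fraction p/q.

Pairs whose geodesics pass through Miro — Quinn–Kira: 1; Kira–Ravi: 1.
All other pairs contribute 0.
Summing the contributions gives betweenness(Miro) = 2.

2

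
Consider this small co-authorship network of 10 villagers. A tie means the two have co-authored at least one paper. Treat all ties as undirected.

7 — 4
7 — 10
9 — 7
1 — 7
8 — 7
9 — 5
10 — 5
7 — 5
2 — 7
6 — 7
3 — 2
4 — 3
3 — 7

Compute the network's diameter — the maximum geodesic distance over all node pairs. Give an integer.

2

Eccentricity of each node (its greatest distance to any other): 1:2, 2:2, 3:2, 4:2, 5:2, 6:2, 7:1, 8:2, 9:2, 10:2.
The maximum eccentricity is 2, realized for instance by the pair 8–9 via 8 – 7 – 9. So the diameter is 2.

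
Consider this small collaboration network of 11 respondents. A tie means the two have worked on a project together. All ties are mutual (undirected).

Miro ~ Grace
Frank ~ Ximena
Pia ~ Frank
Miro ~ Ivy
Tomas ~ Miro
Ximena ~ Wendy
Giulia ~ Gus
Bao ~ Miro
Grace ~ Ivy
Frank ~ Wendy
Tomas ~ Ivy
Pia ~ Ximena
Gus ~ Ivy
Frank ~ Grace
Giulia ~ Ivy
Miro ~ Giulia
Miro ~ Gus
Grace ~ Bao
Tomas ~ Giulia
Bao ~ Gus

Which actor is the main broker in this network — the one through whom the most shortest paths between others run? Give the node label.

Grace

Unnormalized betweenness of each node: Bao:5/3, Frank:43/2, Giulia:1/3, Grace:73/3, Gus:5/6, Ivy:7, Miro:53/6, Pia:0, Tomas:0, Wendy:0, Ximena:1/2.
Grace has the largest value, 73/3, making it the main broker — the node through which the most shortest paths run.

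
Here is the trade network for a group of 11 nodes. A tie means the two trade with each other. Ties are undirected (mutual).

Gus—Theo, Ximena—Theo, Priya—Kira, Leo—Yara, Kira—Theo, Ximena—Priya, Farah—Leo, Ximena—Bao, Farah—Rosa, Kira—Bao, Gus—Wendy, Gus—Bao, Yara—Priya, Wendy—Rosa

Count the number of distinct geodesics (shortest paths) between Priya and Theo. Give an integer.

The shortest distance is 2. The length-2 paths are: Priya–Kira–Theo; Priya–Ximena–Theo.
That gives 2 distinct shortest paths.

2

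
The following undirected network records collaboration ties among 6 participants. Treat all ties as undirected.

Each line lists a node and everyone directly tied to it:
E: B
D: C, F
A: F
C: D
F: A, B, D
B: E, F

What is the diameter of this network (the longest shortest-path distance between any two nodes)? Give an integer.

Eccentricity of each node (its greatest distance to any other): A:3, B:3, C:4, D:3, E:4, F:2.
The maximum eccentricity is 4, realized for instance by the pair E–C via E – B – F – D – C. So the diameter is 4.

4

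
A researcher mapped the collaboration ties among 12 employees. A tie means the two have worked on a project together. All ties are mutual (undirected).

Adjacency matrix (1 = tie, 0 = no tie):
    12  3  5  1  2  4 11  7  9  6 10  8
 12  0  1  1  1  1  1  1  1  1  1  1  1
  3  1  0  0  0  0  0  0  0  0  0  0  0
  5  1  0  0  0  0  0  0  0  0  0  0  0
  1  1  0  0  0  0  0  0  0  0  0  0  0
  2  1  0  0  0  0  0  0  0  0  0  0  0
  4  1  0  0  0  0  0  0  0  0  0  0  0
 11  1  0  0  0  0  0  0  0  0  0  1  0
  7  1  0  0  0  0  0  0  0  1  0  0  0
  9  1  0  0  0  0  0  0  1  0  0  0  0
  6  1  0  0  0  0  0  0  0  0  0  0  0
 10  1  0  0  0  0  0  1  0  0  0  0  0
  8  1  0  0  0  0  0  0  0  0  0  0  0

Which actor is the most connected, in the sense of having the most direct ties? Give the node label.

12

Degrees — 1:1, 2:1, 3:1, 4:1, 5:1, 6:1, 7:2, 8:1, 9:2, 10:2, 11:2, 12:11.
The maximum is 11, attained only by 12.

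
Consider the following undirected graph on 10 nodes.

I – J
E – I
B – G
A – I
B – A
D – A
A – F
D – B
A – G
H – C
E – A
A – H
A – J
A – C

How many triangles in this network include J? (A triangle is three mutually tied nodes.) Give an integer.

J's neighbors: A and I.
Neighbor pairs that are themselves tied: J–A–I. Each forms one triangle with J, for 1 in total.

1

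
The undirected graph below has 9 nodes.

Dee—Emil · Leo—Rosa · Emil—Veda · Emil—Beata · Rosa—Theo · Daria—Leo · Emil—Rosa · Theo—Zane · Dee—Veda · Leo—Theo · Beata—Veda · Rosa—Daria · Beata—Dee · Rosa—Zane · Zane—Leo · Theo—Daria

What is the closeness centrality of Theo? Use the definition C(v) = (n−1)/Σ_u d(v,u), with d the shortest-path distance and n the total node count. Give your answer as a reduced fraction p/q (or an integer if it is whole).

8/15

Distances from Theo: Beata:3, Daria:1, Dee:3, Emil:2, Leo:1, Rosa:1, Veda:3, Zane:1. Sum = 15.
n = 9, so closeness = 8/15.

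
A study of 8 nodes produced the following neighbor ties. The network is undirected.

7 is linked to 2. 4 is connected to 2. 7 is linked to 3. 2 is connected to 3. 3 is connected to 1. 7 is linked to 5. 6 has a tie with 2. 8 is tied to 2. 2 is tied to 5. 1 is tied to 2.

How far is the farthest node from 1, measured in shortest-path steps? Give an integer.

2

Distances from 1: 2:1, 3:1, 4:2, 5:2, 6:2, 7:2, 8:2.
The largest is 2 (to 5, 6, 7, 4, and 8), so the eccentricity of 1 is 2.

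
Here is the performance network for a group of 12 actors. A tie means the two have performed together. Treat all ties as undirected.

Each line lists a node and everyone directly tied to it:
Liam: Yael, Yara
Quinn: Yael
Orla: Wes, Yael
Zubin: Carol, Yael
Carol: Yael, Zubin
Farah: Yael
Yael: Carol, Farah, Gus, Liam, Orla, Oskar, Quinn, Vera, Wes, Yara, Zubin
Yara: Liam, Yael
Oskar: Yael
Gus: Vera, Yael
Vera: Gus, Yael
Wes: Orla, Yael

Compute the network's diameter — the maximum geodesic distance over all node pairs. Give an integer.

2

Eccentricity of each node (its greatest distance to any other): Carol:2, Farah:2, Gus:2, Liam:2, Orla:2, Oskar:2, Quinn:2, Vera:2, Wes:2, Yael:1, Yara:2, Zubin:2.
The maximum eccentricity is 2, realized for instance by the pair Quinn–Wes via Quinn – Yael – Wes. So the diameter is 2.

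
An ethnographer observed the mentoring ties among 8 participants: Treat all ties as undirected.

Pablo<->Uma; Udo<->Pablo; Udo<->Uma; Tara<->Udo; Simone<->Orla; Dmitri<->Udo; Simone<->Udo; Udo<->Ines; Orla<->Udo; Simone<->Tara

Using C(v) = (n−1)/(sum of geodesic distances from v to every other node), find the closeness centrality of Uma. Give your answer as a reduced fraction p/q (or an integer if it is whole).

7/12

Distances from Uma: Dmitri:2, Ines:2, Orla:2, Pablo:1, Simone:2, Tara:2, Udo:1. Sum = 12.
n = 8, so closeness = 7/12.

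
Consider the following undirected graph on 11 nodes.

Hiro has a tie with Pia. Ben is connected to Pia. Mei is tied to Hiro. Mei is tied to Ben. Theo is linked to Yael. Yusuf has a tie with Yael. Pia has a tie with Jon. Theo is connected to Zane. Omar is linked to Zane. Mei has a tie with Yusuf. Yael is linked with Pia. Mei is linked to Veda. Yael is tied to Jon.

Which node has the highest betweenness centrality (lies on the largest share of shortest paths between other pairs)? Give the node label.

Yael

Unnormalized betweenness of each node: Ben:5/3, Hiro:5/3, Jon:0, Mei:23/2, Omar:0, Pia:71/6, Theo:16, Veda:0, Yael:71/3, Yusuf:26/3, Zane:9.
Yael has the largest value, 71/3, making it the main broker — the node through which the most shortest paths run.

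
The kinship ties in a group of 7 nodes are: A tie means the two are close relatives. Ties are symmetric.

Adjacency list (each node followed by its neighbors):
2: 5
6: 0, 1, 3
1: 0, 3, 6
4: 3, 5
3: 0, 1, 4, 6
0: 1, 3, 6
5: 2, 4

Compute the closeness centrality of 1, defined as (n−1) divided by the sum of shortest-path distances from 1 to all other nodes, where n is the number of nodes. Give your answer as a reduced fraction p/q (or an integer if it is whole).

1/2

Distances from 1: 0:1, 2:4, 3:1, 4:2, 5:3, 6:1. Sum = 12.
n = 7, so closeness = 6/12 = 1/2.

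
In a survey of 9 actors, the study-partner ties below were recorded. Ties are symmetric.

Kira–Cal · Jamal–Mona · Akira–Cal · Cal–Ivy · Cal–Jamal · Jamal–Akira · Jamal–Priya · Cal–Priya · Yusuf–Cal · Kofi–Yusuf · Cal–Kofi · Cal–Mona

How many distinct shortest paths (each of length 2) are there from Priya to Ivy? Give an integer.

1

The shortest distance is 2, and the only length-2 path is Priya–Cal–Ivy. So there is exactly 1 shortest path.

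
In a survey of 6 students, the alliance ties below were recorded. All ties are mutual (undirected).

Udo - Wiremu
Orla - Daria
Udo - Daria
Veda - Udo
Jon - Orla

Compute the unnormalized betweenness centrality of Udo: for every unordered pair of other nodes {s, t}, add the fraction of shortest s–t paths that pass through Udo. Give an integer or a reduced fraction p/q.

7

Pairs whose geodesics pass through Udo — Daria–Veda: 1; Daria–Wiremu: 1; Orla–Veda: 1; Orla–Wiremu: 1; Jon–Veda: 1; Jon–Wiremu: 1; Veda–Wiremu: 1.
All other pairs contribute 0.
Summing the contributions gives betweenness(Udo) = 7.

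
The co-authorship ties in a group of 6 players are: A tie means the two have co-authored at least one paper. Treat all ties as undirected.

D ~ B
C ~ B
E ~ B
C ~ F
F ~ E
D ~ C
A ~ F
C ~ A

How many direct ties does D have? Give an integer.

D is directly tied to B and C. That is 2 neighbors, so the degree of D is 2.

2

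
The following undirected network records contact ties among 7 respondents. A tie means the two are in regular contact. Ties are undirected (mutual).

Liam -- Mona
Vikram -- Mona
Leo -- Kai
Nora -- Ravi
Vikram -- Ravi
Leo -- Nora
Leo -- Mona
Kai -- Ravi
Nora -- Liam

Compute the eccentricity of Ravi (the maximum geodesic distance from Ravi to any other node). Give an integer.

2

Distances from Ravi: Kai:1, Leo:2, Liam:2, Mona:2, Nora:1, Vikram:1.
The largest is 2 (to Liam, Leo, and Mona), so the eccentricity of Ravi is 2.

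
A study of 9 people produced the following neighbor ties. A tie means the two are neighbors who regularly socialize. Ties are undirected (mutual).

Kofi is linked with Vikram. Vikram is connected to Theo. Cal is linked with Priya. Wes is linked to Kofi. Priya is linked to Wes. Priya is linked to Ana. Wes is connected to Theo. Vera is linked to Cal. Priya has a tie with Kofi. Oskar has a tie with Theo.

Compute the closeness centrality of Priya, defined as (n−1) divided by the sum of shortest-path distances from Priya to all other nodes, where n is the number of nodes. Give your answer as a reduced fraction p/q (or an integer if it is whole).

8/13

Distances from Priya: Ana:1, Cal:1, Kofi:1, Oskar:3, Theo:2, Vera:2, Vikram:2, Wes:1. Sum = 13.
n = 9, so closeness = 8/13.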